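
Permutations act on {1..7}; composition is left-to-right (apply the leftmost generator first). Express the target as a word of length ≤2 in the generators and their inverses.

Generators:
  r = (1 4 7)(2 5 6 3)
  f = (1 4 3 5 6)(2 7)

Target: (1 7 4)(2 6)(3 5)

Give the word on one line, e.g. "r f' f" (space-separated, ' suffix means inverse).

r r

  after r: (1 4 7)(2 5 6 3)
  after r: (1 7 4)(2 6)(3 5)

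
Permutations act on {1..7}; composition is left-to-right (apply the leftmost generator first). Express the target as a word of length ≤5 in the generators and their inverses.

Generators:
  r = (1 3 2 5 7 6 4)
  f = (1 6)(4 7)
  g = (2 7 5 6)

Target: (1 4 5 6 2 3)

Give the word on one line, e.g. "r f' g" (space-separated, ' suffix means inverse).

r' g g g

  after r': (1 4 6 7 5 2 3)
  after g: (1 4 2 3)(5 7 6)
  after g: (1 4 7 2 3)
  after g: (1 4 5 6 2 3)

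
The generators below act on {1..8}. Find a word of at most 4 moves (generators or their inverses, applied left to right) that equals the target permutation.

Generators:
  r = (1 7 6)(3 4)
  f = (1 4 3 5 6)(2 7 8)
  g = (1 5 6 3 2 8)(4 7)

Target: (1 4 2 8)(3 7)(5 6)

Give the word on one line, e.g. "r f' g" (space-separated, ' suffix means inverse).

r g

  after r: (1 7 6)(3 4)
  after g: (1 4 2 8)(3 7)(5 6)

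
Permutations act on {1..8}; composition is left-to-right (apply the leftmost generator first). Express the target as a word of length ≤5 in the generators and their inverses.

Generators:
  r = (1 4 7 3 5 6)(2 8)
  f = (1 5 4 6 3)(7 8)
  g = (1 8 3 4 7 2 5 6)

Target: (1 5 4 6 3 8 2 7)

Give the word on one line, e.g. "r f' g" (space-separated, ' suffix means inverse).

  after f': (1 3 6 4 5)(7 8)
  after f': (1 6 5 3 4)
  after r: (2 8)(3 7)
  after f: (1 5 4 6 3 8 2 7)

f' f' r f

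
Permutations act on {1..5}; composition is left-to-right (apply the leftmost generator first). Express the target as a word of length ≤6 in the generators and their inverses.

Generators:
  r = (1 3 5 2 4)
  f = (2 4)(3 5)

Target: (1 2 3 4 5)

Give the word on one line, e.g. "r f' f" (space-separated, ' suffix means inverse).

  after r': (1 4 2 5 3)
  after f: (1 2 3)
  after f: (1 4 2 5 3)
  after r': (1 2 3 4 5)

r' f f r'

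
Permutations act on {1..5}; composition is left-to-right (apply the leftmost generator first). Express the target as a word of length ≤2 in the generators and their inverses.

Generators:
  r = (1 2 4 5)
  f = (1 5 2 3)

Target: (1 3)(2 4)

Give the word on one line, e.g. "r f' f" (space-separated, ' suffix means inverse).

  after f': (1 3 2 5)
  after r': (1 3)(2 4)

f' r'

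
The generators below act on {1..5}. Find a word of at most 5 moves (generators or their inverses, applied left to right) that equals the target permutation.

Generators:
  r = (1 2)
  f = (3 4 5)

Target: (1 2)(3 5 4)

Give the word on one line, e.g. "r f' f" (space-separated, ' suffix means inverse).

f' f' r' f

  after f': (3 5 4)
  after f': (3 4 5)
  after r': (1 2)(3 4 5)
  after f: (1 2)(3 5 4)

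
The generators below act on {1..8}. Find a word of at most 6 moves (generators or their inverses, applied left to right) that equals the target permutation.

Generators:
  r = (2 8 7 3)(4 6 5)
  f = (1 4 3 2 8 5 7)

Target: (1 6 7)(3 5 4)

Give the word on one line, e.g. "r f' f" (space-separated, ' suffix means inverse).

f' r f' r

  after f': (1 7 5 8 2 3 4)
  after r: (1 3 6 5 7 4)
  after f': (1 4 7)(2 3 6 8)
  after r: (1 6 7)(3 5 4)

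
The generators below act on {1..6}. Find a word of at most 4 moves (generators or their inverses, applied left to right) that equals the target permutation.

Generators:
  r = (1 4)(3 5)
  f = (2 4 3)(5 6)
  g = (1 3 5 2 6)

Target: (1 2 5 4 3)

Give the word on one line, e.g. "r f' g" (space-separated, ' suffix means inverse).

f g' f g

  after f: (2 4 3)(5 6)
  after g': (1 6 3 5 2 4)
  after f: (1 5 4)(2 3 6)
  after g: (1 2 5 4 3)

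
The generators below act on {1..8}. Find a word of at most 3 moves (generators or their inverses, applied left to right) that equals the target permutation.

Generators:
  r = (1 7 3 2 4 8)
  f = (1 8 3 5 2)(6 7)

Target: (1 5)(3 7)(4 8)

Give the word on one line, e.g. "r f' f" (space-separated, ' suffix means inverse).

f' f' r

  after f': (1 2 5 3 8)(6 7)
  after f': (1 5 8 2 3)
  after r: (1 5)(3 7)(4 8)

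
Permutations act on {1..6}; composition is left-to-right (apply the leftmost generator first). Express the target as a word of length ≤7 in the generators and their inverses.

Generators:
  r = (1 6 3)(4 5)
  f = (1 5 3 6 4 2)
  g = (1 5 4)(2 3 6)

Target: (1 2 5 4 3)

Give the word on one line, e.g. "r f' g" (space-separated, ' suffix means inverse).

  after g': (1 4 5)(2 6 3)
  after f: (1 2 4 3)
  after r: (1 2 5 4)(3 6)
  after r: (1 2 4 6)
  after r: (1 2 5 4 3)

g' f r r r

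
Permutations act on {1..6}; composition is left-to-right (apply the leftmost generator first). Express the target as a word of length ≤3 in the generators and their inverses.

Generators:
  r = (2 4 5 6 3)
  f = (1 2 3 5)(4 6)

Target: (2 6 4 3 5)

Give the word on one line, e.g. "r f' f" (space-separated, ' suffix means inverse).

  after r': (2 3 6 5 4)
  after r': (2 6 4 3 5)

r' r'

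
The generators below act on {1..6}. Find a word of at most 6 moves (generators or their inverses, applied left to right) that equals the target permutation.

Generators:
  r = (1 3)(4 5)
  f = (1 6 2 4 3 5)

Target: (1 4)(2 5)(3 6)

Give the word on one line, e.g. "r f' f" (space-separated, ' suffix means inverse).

f f f r r

  after f: (1 6 2 4 3 5)
  after f: (1 2 3)(4 5 6)
  after f: (1 4)(2 5)(3 6)
  after r: (1 5 2 4 3 6)
  after r: (1 4)(2 5)(3 6)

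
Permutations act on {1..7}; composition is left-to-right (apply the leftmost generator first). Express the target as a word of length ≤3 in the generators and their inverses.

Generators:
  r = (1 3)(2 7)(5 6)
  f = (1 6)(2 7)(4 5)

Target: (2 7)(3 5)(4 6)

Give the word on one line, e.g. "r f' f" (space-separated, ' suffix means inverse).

r f r'

  after r: (1 3)(2 7)(5 6)
  after f: (1 3 6 4 5)
  after r': (2 7)(3 5)(4 6)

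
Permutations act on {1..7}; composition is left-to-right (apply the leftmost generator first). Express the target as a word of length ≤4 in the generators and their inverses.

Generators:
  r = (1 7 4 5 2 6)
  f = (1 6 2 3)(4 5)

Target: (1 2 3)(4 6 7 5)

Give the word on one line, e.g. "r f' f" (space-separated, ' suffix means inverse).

  after f': (1 3 2 6)(4 5)
  after r: (1 3 6 7 4 2)
  after f': (1 2 3)(4 6 7 5)

f' r f'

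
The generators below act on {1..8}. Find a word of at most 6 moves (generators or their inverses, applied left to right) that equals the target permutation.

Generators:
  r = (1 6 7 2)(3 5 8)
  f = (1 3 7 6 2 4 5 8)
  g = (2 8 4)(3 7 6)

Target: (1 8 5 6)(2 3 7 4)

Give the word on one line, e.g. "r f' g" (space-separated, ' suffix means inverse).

  after r': (1 2 7 6)(3 8 5)
  after f': (1 6 8 4 2 3 5)
  after r: (1 7 2 5 6 3 8 4)
  after g': (1 3 2 5 7 4)
  after r': (1 8 5 6)(2 3 7 4)

r' f' r g' r'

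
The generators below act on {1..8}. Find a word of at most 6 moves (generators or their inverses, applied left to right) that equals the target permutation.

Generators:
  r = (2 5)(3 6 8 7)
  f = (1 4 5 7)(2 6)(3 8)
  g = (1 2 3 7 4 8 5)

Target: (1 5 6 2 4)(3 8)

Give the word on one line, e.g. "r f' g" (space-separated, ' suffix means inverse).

f' g' r' r' g

  after f': (1 7 5 4)(2 6)(3 8)
  after g': (1 3 4 5 7 8 2 6)
  after r': (1 7 6)(2 3 4)(5 8)
  after r': (1 8 2 7 3 4 5 6)
  after g: (1 5 6 2 4)(3 8)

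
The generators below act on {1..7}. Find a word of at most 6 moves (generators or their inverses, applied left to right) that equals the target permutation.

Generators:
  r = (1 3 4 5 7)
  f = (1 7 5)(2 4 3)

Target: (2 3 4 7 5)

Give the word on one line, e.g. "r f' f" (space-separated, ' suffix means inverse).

f r' f r' f'

  after f: (1 7 5)(2 4 3)
  after r': (1 5 7 4)(2 3)
  after f: (3 4 7)
  after r': (1 7)(4 5)
  after f': (2 3 4 7 5)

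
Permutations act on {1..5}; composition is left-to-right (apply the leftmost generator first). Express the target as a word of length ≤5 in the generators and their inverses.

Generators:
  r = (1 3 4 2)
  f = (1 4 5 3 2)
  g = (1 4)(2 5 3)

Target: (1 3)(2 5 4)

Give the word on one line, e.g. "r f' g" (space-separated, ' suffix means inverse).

f' g f' g' r

  after f': (1 2 3 5 4)
  after g: (1 5)
  after f': (1 4)(2 3 5)
  after g': (2 5 3)
  after r: (1 3)(2 5 4)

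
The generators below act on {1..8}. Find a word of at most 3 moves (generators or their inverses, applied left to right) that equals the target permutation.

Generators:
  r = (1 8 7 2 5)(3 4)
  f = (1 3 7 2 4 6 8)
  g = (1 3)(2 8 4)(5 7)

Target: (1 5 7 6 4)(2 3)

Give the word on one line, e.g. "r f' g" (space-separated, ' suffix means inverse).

r' f'

  after r': (1 5 2 7 8)(3 4)
  after f': (1 5 7 6 4)(2 3)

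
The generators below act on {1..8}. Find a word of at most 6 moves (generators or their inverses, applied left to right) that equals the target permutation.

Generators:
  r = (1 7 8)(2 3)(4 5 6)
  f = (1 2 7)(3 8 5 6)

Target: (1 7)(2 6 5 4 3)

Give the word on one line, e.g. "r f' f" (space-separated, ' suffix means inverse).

f r' r' f' f'

  after f: (1 2 7)(3 8 5 6)
  after r': (1 3 7 8 4 6 2)
  after r': (1 2 8 6 3)(4 5)
  after f': (2 3 7)(4 8 5)
  after f': (1 7)(2 6 5 4 3)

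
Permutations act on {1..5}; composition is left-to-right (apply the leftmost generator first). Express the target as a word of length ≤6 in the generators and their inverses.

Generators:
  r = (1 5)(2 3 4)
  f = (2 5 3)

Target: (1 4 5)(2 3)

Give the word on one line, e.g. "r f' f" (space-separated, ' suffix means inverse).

r' f' r r

  after r': (1 5)(2 4 3)
  after f': (1 2 4 5)
  after r: (1 3 4)
  after r: (1 4 5)(2 3)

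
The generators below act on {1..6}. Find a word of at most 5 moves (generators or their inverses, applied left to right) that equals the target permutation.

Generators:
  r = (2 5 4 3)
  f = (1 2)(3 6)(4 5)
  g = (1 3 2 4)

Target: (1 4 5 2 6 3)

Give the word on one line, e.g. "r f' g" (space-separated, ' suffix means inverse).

  after g: (1 3 2 4)
  after r': (1 4)(2 5)
  after r': (1 5 3 4)
  after g': (1 5)(2 3)
  after f: (1 4 5 2 6 3)

g r' r' g' f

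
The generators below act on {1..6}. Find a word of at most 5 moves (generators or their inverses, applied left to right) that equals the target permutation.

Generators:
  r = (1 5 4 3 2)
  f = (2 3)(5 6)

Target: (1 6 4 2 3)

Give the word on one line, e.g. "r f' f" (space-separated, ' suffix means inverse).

f' r f'

  after f': (2 3)(5 6)
  after r: (1 5 6 4 3)
  after f': (1 6 4 2 3)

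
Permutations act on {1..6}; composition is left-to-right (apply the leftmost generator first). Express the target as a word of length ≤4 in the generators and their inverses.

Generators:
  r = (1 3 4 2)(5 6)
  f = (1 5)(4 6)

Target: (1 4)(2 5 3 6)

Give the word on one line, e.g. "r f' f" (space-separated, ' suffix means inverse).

  after r': (1 2 4 3)(5 6)
  after f': (1 2 6)(3 5 4)
  after r': (1 4)(2 5 3 6)

r' f' r'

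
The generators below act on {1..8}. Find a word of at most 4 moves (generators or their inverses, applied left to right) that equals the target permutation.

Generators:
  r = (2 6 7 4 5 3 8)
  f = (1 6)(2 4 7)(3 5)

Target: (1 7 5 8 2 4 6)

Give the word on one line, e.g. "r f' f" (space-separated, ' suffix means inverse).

f' r

  after f': (1 6)(2 7 4)(3 5)
  after r: (1 7 5 8 2 4 6)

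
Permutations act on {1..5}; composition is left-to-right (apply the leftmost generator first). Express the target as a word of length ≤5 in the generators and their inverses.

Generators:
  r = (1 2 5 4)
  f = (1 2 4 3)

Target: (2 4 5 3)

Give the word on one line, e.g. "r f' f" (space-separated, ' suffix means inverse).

f' r' f r f'

  after f': (1 3 4 2)
  after r': (1 3 5 2 4)
  after f: (2 3 5 4)
  after r: (1 2 3 4 5)
  after f': (2 4 5 3)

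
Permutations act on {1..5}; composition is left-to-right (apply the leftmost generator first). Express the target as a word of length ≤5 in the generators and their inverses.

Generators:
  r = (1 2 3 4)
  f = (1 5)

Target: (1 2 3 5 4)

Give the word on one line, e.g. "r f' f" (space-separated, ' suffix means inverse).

r r f r'

  after r: (1 2 3 4)
  after r: (1 3)(2 4)
  after f: (1 3 5)(2 4)
  after r': (1 2 3 5 4)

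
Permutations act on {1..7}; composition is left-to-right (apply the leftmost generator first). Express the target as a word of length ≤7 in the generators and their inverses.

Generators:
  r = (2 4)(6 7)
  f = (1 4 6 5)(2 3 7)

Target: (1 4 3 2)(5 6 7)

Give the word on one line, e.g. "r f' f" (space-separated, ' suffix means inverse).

f' r' f r f

  after f': (1 5 6 4)(2 7 3)
  after r': (1 5 7 3 4)(2 6)
  after f: (2 5)(3 6)
  after r: (2 5 4)(3 7 6)
  after f: (1 4 3 2)(5 6 7)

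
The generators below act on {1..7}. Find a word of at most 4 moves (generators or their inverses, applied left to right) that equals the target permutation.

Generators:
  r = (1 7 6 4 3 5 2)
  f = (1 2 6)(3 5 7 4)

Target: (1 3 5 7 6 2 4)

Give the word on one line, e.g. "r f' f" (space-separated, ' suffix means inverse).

f' r f

  after f': (1 6 2)(3 4 7 5)
  after r: (1 4 6)(2 7)
  after f: (1 3 5 7 6 2 4)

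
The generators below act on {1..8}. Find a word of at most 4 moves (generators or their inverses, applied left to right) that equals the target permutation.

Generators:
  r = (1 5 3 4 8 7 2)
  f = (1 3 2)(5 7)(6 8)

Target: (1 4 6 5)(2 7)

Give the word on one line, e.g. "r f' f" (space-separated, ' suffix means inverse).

  after f: (1 3 2)(5 7)(6 8)
  after r: (1 4 8 6 7 3)(2 5)
  after f: (1 4 6 5)(2 7)

f r f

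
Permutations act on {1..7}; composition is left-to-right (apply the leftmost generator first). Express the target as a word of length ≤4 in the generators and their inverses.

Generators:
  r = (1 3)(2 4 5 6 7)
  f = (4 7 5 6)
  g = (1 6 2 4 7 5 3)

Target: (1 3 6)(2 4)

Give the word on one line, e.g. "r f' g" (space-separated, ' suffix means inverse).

g' f' f' f'

  after g': (1 3 5 7 4 2 6)
  after f': (1 3 7 6)(2 5 4)
  after f': (1 3 4 2 7 5 6)
  after f': (1 3 6)(2 4)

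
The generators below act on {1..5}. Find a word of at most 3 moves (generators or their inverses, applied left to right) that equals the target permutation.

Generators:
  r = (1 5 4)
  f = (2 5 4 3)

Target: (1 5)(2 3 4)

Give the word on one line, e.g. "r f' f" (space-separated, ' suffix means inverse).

  after r': (1 4 5)
  after f': (1 5)(2 3 4)

r' f'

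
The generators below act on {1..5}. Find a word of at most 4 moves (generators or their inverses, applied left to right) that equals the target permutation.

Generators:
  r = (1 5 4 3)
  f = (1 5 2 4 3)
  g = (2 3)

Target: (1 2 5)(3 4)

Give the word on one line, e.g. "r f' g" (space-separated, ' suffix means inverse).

  after r: (1 5 4 3)
  after g': (1 5 4 2 3)
  after f: (1 2)(3 5)
  after r: (1 2 5)(3 4)

r g' f r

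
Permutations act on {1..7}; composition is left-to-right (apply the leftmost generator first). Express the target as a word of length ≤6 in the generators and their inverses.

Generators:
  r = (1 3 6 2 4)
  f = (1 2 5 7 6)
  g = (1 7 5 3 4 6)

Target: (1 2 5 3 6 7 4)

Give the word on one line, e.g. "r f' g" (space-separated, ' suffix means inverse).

  after r': (1 4 2 6 3)
  after f: (1 4 5 7 6 3 2)
  after g: (1 6 4 3 2 7)
  after r: (1 2 7 3 4 6)
  after g: (1 2 5 3 6 7 4)

r' f g r g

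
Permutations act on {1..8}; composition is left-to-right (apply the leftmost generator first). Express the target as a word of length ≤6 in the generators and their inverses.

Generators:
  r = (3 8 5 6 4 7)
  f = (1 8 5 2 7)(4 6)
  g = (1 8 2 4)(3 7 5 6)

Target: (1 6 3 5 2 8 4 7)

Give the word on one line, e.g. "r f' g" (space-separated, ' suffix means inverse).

  after f: (1 8 5 2 7)(4 6)
  after r': (1 3 7)(2 4 5)
  after r': (1 7)(2 6 5)(3 4 8)
  after r': (1 4 3 6 8 7)(2 5)
  after r': (1 6 3 5 2 8 4 7)

f r' r' r' r'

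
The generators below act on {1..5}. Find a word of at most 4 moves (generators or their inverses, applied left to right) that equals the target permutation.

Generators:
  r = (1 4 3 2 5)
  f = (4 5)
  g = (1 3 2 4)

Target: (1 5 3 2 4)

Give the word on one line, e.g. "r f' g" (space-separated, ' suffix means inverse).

  after f': (4 5)
  after r: (1 4)(2 5 3)
  after f': (1 5 3 2 4)

f' r f'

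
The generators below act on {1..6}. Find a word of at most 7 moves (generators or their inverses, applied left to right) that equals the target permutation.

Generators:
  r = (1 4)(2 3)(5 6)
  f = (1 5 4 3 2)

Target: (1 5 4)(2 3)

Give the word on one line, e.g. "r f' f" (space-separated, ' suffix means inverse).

r' f' r' f' r'

  after r': (1 4)(2 3)(5 6)
  after f': (1 5 6)(2 4)
  after r': (1 6 4 3 2)
  after f': (1 6 5)
  after r': (1 5 4)(2 3)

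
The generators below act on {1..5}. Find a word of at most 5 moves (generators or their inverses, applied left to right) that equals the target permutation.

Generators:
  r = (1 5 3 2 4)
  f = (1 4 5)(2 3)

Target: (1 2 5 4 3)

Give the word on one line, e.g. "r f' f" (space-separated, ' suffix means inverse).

  after r: (1 5 3 2 4)
  after r: (1 3 4 5 2)
  after r: (1 2 5 4 3)

r r r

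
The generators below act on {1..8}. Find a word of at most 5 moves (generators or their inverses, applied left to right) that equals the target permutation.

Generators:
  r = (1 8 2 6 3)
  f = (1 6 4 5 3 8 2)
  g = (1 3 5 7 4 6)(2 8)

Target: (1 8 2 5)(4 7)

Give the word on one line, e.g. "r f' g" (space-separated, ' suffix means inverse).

  after f: (1 6 4 5 3 8 2)
  after r': (1 2 3)(4 5 6)
  after g: (1 8 2 5)(4 7)

f r' g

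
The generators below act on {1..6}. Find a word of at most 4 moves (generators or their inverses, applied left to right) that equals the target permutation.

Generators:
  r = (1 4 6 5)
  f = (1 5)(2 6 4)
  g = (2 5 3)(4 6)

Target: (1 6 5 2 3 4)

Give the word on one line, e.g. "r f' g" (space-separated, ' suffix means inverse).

  after g': (2 3 5)(4 6)
  after r: (1 4 5 2 3)
  after r: (1 6 5 2 3 4)

g' r r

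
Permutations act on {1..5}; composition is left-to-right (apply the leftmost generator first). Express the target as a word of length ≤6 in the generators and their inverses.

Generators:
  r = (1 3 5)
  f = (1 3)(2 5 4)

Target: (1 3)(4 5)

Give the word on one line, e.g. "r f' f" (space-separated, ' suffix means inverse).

  after r': (1 5 3)
  after f': (1 2 4 5)
  after r': (1 2 4 3)
  after f: (1 5 4)
  after r': (1 3)(4 5)

r' f' r' f r'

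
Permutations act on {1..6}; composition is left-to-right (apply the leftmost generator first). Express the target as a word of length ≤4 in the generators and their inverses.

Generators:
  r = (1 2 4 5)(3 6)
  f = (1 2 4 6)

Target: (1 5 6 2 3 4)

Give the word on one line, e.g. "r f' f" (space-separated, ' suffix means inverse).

f' f' r f'

  after f': (1 6 4 2)
  after f': (1 4)(2 6)
  after r: (1 5)(2 3 6 4)
  after f': (1 5 6 2 3 4)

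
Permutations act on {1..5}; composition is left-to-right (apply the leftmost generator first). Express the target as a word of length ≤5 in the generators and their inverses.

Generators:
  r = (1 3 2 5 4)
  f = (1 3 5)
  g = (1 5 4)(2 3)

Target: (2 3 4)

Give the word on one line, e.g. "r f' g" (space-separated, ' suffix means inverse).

g' g' f' r'

  after g': (1 4 5)(2 3)
  after g': (1 5 4)
  after f': (1 3)(4 5)
  after r': (2 3 4)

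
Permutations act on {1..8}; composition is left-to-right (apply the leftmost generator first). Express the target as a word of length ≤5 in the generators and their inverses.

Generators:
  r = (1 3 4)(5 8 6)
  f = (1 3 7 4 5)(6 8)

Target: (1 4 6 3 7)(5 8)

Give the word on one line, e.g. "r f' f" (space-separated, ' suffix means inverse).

r f' r'

  after r: (1 3 4)(5 8 6)
  after f': (3 7)(4 5 6)
  after r': (1 4 6 3 7)(5 8)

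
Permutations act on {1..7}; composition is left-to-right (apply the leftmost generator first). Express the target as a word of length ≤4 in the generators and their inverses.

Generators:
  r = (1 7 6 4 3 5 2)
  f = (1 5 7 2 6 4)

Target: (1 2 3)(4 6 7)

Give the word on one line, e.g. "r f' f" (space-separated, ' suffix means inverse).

  after r': (1 2 5 3 4 6 7)
  after f': (1 7 4 2)(3 6 5)
  after f': (1 5 3 2 4 7 6)
  after r: (1 2 3)(4 6 7)

r' f' f' r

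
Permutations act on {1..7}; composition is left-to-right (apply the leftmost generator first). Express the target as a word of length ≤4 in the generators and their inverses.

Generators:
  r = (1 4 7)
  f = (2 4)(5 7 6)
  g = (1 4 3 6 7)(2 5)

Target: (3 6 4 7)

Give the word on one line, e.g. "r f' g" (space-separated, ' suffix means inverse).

  after f: (2 4)(5 7 6)
  after g': (1 7 3 4 5 6 2)
  after r: (2 4 5 6)(3 7)
  after f: (3 6 4 7)

f g' r f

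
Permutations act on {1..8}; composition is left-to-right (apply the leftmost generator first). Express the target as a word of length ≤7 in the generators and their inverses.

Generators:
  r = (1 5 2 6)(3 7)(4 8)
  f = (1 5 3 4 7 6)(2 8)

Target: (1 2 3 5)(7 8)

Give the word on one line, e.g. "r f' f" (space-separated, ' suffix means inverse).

  after f': (1 6 7 4 3 5)(2 8)
  after f': (1 7 3)(4 5 6)
  after r: (1 3 5)(2 6 8 4)
  after f': (1 5 6 2 7 4 8 3)
  after r: (1 2 3 5)(7 8)

f' f' r f' r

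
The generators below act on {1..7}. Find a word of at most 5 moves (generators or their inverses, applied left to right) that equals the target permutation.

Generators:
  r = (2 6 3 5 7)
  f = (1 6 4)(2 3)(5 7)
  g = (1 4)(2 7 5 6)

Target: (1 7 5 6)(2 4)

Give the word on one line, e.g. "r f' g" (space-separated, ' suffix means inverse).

f r g f' g

  after f: (1 6 4)(2 3)(5 7)
  after r: (1 3 6 4)(2 5)
  after g: (1 3 2 6)(5 7)
  after f': (1 2)(4 6)
  after g: (1 7 5 6)(2 4)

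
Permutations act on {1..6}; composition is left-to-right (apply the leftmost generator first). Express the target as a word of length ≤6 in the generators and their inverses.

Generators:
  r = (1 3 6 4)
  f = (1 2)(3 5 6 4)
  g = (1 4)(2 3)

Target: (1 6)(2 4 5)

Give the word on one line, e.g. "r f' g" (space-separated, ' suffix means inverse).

r' g' g' f' g'

  after r': (1 4 6 3)
  after g': (2 3 4 6)
  after g': (1 4 6 3)
  after f': (1 6 4 5 3 2)
  after g': (1 6)(2 4 5)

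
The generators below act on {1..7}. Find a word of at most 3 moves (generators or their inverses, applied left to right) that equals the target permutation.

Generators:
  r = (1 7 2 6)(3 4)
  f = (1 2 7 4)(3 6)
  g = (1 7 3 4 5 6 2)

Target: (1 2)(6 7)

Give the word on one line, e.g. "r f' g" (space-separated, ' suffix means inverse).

  after r': (1 6 2 7)(3 4)
  after r': (1 2)(6 7)

r' r'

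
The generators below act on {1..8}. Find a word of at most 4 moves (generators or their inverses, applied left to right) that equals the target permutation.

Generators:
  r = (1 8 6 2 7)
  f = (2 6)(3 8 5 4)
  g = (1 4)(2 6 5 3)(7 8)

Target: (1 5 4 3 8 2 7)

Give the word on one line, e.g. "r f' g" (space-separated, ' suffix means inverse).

  after r: (1 8 6 2 7)
  after f': (1 3 4 5 8 2 7)
  after f': (1 4 8 6 2 7)(3 5)
  after f': (1 5 4 3 8 2 7)

r f' f' f'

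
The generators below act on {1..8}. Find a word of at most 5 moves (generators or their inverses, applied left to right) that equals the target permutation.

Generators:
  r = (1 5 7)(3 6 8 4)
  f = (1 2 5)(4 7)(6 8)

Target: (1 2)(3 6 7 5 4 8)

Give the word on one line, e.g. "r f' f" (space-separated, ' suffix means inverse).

r' r' f'

  after r': (1 7 5)(3 4 8 6)
  after r': (1 5 7)(3 8)(4 6)
  after f': (1 2)(3 6 7 5 4 8)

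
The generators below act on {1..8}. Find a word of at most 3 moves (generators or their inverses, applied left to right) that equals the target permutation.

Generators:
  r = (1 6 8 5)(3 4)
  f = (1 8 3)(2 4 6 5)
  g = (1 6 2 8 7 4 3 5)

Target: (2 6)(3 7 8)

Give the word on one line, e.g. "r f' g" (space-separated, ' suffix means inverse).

  after r: (1 6 8 5)(3 4)
  after g': (2 6)(3 7 8)

r g'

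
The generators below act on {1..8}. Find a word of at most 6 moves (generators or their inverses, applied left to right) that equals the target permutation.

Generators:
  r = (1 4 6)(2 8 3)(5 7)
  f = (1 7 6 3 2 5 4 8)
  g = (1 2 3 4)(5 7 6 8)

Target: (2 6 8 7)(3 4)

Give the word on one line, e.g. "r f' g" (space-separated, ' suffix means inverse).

r' f' r f g

  after r': (1 6 4)(2 3 8)(5 7)
  after f': (1 7 2 6 5)(3 4 8)
  after r: (1 5 4 3 6 7 8 2)
  after f: (1 4 2 7)(5 8)
  after g: (2 6 8 7)(3 4)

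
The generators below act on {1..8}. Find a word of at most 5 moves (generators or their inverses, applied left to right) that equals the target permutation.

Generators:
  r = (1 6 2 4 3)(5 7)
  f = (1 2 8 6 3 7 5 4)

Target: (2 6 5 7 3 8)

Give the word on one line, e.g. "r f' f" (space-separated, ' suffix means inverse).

  after r: (1 6 2 4 3)(5 7)
  after r: (1 2 3 6 4)
  after f': (2 6 5 7 3 8)

r r f'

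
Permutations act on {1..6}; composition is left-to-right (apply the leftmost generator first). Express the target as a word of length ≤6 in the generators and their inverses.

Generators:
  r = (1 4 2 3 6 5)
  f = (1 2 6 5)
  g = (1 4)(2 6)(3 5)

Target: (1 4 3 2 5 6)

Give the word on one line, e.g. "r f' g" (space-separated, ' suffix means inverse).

f f g' f' g

  after f: (1 2 6 5)
  after f: (1 6)(2 5)
  after g': (1 2 3 5 6 4)
  after f': (2 3 6 4 5)
  after g: (1 4 3 2 5 6)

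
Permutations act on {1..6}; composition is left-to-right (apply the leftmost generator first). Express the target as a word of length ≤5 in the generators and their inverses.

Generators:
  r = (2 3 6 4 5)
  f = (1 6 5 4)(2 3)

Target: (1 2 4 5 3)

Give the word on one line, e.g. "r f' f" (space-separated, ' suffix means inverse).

f' r' r' f

  after f': (1 4 5 6)(2 3)
  after r': (1 6)(3 5)
  after r': (1 3 4 6)(2 5)
  after f: (1 2 4 5 3)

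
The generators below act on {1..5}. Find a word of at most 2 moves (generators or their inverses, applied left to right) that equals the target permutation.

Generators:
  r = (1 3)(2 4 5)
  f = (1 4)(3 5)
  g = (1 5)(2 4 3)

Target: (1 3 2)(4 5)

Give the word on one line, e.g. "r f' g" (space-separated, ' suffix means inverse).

  after g: (1 5)(2 4 3)
  after f': (1 3 2)(4 5)

g f'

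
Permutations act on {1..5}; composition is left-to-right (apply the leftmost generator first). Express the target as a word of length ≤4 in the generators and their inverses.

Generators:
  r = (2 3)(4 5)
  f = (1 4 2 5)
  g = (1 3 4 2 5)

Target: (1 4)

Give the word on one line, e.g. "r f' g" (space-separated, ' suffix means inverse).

  after f: (1 4 2 5)
  after g: (1 2)(3 4 5)
  after g: (1 5 4)(2 3)
  after r: (1 4)

f g g r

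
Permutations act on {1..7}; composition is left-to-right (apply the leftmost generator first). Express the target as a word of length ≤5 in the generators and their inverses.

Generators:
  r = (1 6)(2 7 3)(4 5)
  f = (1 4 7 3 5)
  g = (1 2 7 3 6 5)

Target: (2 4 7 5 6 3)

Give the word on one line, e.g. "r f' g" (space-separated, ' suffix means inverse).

  after g': (1 5 6 3 7 2)
  after r: (1 4 5)(2 6)
  after g': (1 4 6)(2 3 7)
  after g': (1 4 3 2 7)(5 6)
  after f': (2 4 7 5 6 3)

g' r g' g' f'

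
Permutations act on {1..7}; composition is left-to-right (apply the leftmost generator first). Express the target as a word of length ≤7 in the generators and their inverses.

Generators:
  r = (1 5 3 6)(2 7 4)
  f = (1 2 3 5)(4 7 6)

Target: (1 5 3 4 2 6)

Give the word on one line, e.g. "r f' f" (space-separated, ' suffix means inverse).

r f f f f

  after r: (1 5 3 6)(2 7 4)
  after f: (2 6)(3 4)
  after f: (1 2 4 5)(3 7 6)
  after f: (1 3 6 5 2 7 4)
  after f: (1 5 3 4 2 6)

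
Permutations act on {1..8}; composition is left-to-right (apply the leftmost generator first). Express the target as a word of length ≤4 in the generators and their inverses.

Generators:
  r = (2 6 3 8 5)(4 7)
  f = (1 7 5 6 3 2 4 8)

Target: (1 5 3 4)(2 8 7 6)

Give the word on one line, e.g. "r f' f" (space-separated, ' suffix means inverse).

f f

  after f: (1 7 5 6 3 2 4 8)
  after f: (1 5 3 4)(2 8 7 6)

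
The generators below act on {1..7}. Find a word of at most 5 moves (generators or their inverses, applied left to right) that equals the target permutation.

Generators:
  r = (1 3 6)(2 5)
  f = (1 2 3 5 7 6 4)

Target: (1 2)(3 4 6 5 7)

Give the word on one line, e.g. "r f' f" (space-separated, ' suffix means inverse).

r' r' f r'

  after r': (1 6 3)(2 5)
  after r': (1 3 6)
  after f: (1 5 7 6 2 3 4)
  after r': (1 2)(3 4 6 5 7)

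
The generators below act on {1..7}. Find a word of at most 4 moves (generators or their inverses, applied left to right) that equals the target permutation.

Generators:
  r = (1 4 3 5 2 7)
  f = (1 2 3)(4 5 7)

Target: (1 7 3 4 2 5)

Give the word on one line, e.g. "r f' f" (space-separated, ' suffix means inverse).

  after f': (1 3 2)(4 7 5)
  after r: (1 5 3 7 2 4)
  after f: (1 7 3 4 2 5)

f' r f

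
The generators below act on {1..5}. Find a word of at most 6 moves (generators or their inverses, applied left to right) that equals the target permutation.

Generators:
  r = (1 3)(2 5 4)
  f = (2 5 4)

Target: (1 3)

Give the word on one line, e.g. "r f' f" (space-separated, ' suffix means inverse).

  after f': (2 4 5)
  after r': (1 3)(2 5 4)
  after f: (1 3)(2 4 5)
  after f: (1 3)

f' r' f f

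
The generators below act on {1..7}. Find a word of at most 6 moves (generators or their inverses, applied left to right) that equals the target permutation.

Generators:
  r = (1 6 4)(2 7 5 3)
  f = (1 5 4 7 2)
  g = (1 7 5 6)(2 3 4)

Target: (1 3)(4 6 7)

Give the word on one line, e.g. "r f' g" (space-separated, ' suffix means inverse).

  after f': (1 2 7 4 5)
  after g: (1 3 4 6)(2 5 7)
  after f': (1 3 5 4 6 2)
  after f': (1 3)(4 6 7)

f' g f' f'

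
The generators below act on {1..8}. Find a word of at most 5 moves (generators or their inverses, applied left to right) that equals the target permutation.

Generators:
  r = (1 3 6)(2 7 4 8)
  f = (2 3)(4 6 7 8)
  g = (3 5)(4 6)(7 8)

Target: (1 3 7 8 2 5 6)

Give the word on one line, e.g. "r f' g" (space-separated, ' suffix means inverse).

f' g r

  after f': (2 3)(4 8 7 6)
  after g: (2 5 3)(4 7)
  after r: (1 3 7 8 2 5 6)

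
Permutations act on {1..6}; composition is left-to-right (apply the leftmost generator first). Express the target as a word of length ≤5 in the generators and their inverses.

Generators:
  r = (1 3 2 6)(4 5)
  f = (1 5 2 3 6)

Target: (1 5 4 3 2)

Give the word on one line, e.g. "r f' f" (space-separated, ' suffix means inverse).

r f' r' r' f

  after r: (1 3 2 6)(4 5)
  after f': (1 2 3 5 4)
  after r': (1 3 4 6 2)
  after r': (2 6 3 5 4)
  after f: (1 5 4 3 2)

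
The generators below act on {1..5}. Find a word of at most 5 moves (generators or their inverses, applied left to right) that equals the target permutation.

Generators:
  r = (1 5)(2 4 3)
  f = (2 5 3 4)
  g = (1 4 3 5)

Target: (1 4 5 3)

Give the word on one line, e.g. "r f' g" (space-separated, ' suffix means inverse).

  after g: (1 4 3 5)
  after r: (1 3)(2 4)
  after f: (1 4 5 3)

g r f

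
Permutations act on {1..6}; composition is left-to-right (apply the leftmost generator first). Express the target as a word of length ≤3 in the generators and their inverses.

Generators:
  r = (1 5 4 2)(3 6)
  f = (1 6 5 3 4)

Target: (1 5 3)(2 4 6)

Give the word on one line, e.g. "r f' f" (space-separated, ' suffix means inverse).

  after f': (1 4 3 5 6)
  after r': (1 5 3)(2 4 6)

f' r'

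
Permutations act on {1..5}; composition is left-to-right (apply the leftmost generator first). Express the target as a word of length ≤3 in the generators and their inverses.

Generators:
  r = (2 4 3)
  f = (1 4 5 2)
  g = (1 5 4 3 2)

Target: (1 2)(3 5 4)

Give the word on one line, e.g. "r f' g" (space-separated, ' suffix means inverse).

  after r: (2 4 3)
  after f': (1 2)(3 5 4)

r f'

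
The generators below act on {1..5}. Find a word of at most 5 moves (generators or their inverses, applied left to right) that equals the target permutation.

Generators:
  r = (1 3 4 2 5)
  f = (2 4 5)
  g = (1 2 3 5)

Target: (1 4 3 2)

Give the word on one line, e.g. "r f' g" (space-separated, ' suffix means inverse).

f' g f

  after f': (2 5 4)
  after g: (1 2)(3 5 4)
  after f: (1 4 3 2)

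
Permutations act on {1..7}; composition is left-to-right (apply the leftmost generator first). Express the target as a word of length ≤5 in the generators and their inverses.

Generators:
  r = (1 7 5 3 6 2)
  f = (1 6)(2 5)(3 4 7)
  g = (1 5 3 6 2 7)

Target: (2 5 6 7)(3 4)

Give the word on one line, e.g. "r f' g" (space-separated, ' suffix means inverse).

f' f' r g

  after f': (1 6)(2 5)(3 7 4)
  after f': (3 4 7)
  after r: (1 7 6 2)(3 4 5)
  after g: (2 5 6 7)(3 4)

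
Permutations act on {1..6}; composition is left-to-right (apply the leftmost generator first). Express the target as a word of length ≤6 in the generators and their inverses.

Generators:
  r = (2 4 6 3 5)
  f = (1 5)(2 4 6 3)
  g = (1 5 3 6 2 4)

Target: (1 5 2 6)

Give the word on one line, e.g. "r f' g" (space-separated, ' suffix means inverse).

g f' r f

  after g: (1 5 3 6 2 4)
  after f': (3 4 5 6)
  after r: (2 4)(3 6 5)
  after f: (1 5 2 6)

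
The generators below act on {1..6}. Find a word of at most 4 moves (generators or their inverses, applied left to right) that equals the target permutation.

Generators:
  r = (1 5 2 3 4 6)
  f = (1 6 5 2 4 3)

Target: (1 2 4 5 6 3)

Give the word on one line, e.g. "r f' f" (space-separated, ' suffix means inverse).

f f r

  after f: (1 6 5 2 4 3)
  after f: (1 5 4)(2 3 6)
  after r: (1 2 4 5 6 3)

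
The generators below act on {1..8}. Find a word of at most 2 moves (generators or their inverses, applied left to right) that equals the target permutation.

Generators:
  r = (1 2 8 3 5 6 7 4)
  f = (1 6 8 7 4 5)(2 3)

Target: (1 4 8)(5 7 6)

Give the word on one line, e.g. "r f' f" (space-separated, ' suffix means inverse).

  after f': (1 5 4 7 8 6)(2 3)
  after f': (1 4 8)(5 7 6)

f' f'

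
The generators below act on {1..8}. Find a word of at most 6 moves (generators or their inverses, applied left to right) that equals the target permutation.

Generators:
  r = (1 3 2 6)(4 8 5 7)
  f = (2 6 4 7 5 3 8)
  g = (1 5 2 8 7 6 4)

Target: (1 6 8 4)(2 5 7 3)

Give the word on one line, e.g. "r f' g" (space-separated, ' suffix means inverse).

  after r': (1 6 2 3)(4 7 5 8)
  after g': (1 7)(2 3 4 8 6 5)
  after r: (1 4 5 6 7 3 8)
  after g': (1 6 8 4)(2 5 7 3)

r' g' r g'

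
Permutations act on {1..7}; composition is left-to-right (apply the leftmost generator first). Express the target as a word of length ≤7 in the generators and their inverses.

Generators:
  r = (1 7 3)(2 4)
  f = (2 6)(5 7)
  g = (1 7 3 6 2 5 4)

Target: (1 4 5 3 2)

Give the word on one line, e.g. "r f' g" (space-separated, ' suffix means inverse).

g' r g r g

  after g': (1 4 5 2 6 3 7)
  after r: (1 2 6)(4 5)
  after g: (1 5)(3 6 7)
  after r: (1 5 7)(2 4)(3 6)
  after g: (1 4 5 3 2)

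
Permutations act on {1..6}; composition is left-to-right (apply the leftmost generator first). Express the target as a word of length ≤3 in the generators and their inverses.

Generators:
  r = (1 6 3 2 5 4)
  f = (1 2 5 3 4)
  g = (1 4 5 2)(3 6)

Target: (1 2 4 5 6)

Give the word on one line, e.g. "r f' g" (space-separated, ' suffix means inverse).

r' f' r

  after r': (1 4 5 2 3 6)
  after f': (1 3 6 4 2 5)
  after r: (1 2 4 5 6)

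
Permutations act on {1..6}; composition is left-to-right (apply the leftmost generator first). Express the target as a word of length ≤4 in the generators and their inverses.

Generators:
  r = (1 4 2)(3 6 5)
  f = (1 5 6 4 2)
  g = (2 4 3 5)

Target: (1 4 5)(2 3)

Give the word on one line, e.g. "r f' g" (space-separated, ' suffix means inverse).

  after g: (2 4 3 5)
  after f': (1 2 6 5 4 3)
  after r: (2 5)(3 4 6)
  after r: (1 4 5)(2 3)

g f' r r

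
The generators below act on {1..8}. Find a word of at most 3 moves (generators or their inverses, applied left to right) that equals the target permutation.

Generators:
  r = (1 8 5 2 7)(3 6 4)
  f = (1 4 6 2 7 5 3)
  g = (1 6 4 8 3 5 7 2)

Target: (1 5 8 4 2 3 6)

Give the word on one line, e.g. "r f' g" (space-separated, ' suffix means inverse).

  after r': (1 7 2 5 8)(3 4 6)
  after f: (1 5 8 4 2 3 6)

r' f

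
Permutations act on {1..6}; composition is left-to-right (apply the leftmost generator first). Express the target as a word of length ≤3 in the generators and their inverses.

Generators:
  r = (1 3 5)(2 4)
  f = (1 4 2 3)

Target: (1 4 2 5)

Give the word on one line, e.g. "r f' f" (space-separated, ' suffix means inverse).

  after f: (1 4 2 3)
  after r': (1 2)(3 5)
  after r': (1 4 2 5)

f r' r'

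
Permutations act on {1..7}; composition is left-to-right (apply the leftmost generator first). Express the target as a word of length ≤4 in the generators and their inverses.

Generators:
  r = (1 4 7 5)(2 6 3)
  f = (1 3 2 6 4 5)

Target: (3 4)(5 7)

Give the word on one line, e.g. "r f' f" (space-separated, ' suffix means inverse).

  after r': (1 5 7 4)(2 3 6)
  after f: (3 4)(5 7)

r' f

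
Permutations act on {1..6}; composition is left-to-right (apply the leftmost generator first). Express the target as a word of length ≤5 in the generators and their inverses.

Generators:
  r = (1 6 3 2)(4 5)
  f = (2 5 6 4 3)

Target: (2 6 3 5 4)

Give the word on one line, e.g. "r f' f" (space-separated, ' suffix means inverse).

f' f' f'

  after f': (2 3 4 6 5)
  after f': (2 4 5 3 6)
  after f': (2 6 3 5 4)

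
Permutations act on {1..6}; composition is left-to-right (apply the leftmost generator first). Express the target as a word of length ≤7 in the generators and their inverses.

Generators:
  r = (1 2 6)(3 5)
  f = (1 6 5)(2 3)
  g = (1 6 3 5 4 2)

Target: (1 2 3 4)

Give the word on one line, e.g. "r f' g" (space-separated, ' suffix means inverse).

f' g f f g

  after f': (1 5 6)(2 3)
  after g: (1 4 2 5 3)
  after f: (1 4 3 6 5 2)
  after f: (1 4 2 6)(3 5)
  after g: (1 2 3 4)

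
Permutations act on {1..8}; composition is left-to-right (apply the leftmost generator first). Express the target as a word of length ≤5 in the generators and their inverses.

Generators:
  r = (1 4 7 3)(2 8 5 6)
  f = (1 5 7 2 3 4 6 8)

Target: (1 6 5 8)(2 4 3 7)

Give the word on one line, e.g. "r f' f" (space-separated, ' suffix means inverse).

  after r: (1 4 7 3)(2 8 5 6)
  after f': (1 3 8)(2 6 7)(4 5)
  after r': (1 7 6 4 8 3 2 5)
  after f: (1 2 7 8 4)
  after r': (1 6 5 8)(2 4 3 7)

r f' r' f r'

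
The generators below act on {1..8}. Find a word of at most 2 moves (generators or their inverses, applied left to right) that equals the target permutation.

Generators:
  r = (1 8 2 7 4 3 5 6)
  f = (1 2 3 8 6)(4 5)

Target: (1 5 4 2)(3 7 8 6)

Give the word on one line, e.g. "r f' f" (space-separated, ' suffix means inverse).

r' r'

  after r': (1 6 5 3 4 7 2 8)
  after r': (1 5 4 2)(3 7 8 6)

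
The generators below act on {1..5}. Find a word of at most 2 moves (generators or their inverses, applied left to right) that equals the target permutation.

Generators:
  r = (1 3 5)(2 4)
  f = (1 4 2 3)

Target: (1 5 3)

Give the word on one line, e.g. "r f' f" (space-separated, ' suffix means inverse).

  after r: (1 3 5)(2 4)
  after r: (1 5 3)

r r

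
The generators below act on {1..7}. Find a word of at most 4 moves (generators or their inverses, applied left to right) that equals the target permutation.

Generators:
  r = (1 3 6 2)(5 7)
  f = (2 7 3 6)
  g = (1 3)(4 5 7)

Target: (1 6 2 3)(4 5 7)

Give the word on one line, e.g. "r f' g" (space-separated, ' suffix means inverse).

  after r': (1 2 6 3)(5 7)
  after g': (1 2 6)(4 7)
  after r': (1 6 2 3)(4 5 7)

r' g' r'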